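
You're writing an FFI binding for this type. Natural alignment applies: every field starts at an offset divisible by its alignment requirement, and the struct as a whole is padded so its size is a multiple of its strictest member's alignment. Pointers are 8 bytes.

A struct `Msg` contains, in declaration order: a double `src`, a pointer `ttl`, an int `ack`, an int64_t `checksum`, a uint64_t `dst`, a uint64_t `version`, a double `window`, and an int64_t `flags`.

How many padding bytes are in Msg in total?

4

0..8  src  (8B, 8-aligned)
8..16  ttl  (8B, 8-aligned)
16..20  ack  (4B, 4-aligned)
20..24  -- padding (4B)
24..32  checksum  (8B, 8-aligned)
32..40  dst  (8B, 8-aligned)
40..48  version  (8B, 8-aligned)
48..56  window  (8B, 8-aligned)
56..64  flags  (8B, 8-aligned)
sizeof = 64, alignof = 8
data bytes 60, size 64 → padding 4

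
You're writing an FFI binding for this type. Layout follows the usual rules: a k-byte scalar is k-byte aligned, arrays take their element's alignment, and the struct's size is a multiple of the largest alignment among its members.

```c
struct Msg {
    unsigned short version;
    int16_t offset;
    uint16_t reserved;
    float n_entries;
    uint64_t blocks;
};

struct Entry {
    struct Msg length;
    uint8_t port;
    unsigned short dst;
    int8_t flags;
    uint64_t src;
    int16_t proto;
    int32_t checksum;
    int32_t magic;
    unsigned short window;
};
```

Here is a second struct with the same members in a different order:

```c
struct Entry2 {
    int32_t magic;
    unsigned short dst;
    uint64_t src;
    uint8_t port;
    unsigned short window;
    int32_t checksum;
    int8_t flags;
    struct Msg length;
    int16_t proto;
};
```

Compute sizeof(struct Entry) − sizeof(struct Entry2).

Msg: 0..2  version  (2B, 2-aligned); 2..4  offset  (2B, 2-aligned); 4..6  reserved  (2B, 2-aligned); 6..8  -- padding (2B); 8..12  n_entries  (4B, 4-aligned); 12..16  -- padding (4B); 16..24  blocks  (8B, 8-aligned); sizeof = 24, alignof = 8
0..24  length  (24B, 8-aligned)
24..25  port  (1B, 1-aligned)
25..26  -- padding (1B)
26..28  dst  (2B, 2-aligned)
28..29  flags  (1B, 1-aligned)
29..32  -- padding (3B)
32..40  src  (8B, 8-aligned)
40..42  proto  (2B, 2-aligned)
42..44  -- padding (2B)
44..48  checksum  (4B, 4-aligned)
48..52  magic  (4B, 4-aligned)
52..54  window  (2B, 2-aligned)
54..56  -- tail padding (2B)
sizeof = 56, alignof = 8
— Entry2 —
0..4  magic  (4B, 4-aligned)
4..6  dst  (2B, 2-aligned)
6..8  -- padding (2B)
8..16  src  (8B, 8-aligned)
16..17  port  (1B, 1-aligned)
17..18  -- padding (1B)
18..20  window  (2B, 2-aligned)
20..24  checksum  (4B, 4-aligned)
24..25  flags  (1B, 1-aligned)
25..32  -- padding (7B)
32..56  length  (24B, 8-aligned)
56..58  proto  (2B, 2-aligned)
58..64  -- tail padding (6B)
sizeof = 64, alignof = 8
56 − 64 = -8

-8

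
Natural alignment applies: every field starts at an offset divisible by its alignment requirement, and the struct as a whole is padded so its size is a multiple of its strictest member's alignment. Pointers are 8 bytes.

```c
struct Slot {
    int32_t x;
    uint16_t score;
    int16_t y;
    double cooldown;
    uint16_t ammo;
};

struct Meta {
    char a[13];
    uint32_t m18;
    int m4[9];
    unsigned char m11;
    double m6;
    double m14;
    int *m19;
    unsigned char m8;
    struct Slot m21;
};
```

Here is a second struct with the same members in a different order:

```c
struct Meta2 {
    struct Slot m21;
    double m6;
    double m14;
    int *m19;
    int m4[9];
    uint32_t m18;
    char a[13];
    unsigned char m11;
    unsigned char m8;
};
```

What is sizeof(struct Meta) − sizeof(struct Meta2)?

16

Slot: 0..4  x  (4B, 4-aligned); 4..6  score  (2B, 2-aligned); 6..8  y  (2B, 2-aligned); 8..16  cooldown  (8B, 8-aligned); 16..18  ammo  (2B, 2-aligned); 18..24  -- tail padding (6B); sizeof = 24, alignof = 8
0..13  a  (13B, 1-aligned)
13..16  -- padding (3B)
16..20  m18  (4B, 4-aligned)
20..56  m4  (36B, 4-aligned)
56..57  m11  (1B, 1-aligned)
57..64  -- padding (7B)
64..72  m6  (8B, 8-aligned)
72..80  m14  (8B, 8-aligned)
80..88  m19  (8B, 8-aligned)
88..89  m8  (1B, 1-aligned)
89..96  -- padding (7B)
96..120  m21  (24B, 8-aligned)
sizeof = 120, alignof = 8
— Meta2 —
0..24  m21  (24B, 8-aligned)
24..32  m6  (8B, 8-aligned)
32..40  m14  (8B, 8-aligned)
40..48  m19  (8B, 8-aligned)
48..84  m4  (36B, 4-aligned)
84..88  m18  (4B, 4-aligned)
88..101  a  (13B, 1-aligned)
101..102  m11  (1B, 1-aligned)
102..103  m8  (1B, 1-aligned)
103..104  -- tail padding (1B)
sizeof = 104, alignof = 8
120 − 104 = 16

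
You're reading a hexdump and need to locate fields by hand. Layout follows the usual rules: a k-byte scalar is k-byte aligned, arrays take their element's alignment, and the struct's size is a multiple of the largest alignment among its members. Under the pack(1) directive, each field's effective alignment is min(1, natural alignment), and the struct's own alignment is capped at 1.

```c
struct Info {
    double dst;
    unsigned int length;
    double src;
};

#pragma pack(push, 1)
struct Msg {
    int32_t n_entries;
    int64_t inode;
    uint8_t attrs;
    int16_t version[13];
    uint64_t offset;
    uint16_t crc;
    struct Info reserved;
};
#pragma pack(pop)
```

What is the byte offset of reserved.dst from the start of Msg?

Info: 0..8  dst  (8B, 8-aligned); 8..12  length  (4B, 4-aligned); 12..16  -- padding (4B); 16..24  src  (8B, 8-aligned); sizeof = 24, alignof = 8
0..4  n_entries  (4B, 1-aligned)
4..12  inode  (8B, 1-aligned)
12..13  attrs  (1B, 1-aligned)
13..39  version  (26B, 1-aligned)
39..47  offset  (8B, 1-aligned)
47..49  crc  (2B, 1-aligned)
49..73  reserved  (24B, 1-aligned)
within Info: dst at 0
49 + 0 = 49

49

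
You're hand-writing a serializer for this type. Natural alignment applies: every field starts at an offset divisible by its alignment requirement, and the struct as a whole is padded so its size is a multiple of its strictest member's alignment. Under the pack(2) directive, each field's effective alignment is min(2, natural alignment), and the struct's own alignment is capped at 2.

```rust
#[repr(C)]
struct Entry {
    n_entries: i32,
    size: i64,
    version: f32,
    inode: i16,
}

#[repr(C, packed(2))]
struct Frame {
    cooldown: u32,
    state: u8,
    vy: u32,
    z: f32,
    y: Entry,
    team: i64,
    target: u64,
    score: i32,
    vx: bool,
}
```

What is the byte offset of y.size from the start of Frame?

Entry: 0..4  n_entries  (4B, 4-aligned); 4..8  -- padding (4B); 8..16  size  (8B, 8-aligned); 16..20  version  (4B, 4-aligned); 20..22  inode  (2B, 2-aligned); 22..24  -- tail padding (2B); sizeof = 24, alignof = 8
0..4  cooldown  (4B, 2-aligned)
4..5  state  (1B, 1-aligned)
5..6  -- padding (1B)
6..10  vy  (4B, 2-aligned)
10..14  z  (4B, 2-aligned)
14..38  y  (24B, 2-aligned)
within Entry: size at 8
14 + 8 = 22

22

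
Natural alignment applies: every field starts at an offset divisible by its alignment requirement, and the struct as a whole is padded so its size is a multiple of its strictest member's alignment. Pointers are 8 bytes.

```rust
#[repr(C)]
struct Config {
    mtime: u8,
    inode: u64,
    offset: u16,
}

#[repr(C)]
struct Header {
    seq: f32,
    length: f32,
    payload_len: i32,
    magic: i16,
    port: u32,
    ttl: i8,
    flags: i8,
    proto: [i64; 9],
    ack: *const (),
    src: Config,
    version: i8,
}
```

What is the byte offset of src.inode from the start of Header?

112

Config: mtime at 0 (size 1, align 1) → ends 1; pad 7 to align 8 for inode; inode at 8 (size 8, align 8) → ends 16; offset at 16 (size 2, align 2) → ends 18; tail pad 6 to reach multiple of 8; total 24 bytes, alignment 8
seq at 0 (size 4, align 4) → ends 4
length at 4 (size 4, align 4) → ends 8
payload_len at 8 (size 4, align 4) → ends 12
magic at 12 (size 2, align 2) → ends 14
pad 2 to align 4 for port
port at 16 (size 4, align 4) → ends 20
ttl at 20 (size 1, align 1) → ends 21
flags at 21 (size 1, align 1) → ends 22
pad 2 to align 8 for proto
proto at 24 (size 72, align 8) → ends 96
ack at 96 (size 8, align 8) → ends 104
src at 104 (size 24, align 8) → ends 128
within Config: inode at 8
104 + 8 = 112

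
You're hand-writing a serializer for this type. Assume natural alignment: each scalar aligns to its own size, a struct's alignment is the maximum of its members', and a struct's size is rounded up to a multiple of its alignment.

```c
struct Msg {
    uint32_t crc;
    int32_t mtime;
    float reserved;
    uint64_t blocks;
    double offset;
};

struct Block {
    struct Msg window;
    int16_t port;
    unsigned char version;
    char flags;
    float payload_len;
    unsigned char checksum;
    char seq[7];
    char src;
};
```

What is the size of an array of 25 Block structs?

Msg: 0..4  crc  (4B, 4-aligned); 4..8  mtime  (4B, 4-aligned); 8..12  reserved  (4B, 4-aligned); 12..16  -- padding (4B); 16..24  blocks  (8B, 8-aligned); 24..32  offset  (8B, 8-aligned); sizeof = 32, alignof = 8
0..32  window  (32B, 8-aligned)
32..34  port  (2B, 2-aligned)
34..35  version  (1B, 1-aligned)
35..36  flags  (1B, 1-aligned)
36..40  payload_len  (4B, 4-aligned)
40..41  checksum  (1B, 1-aligned)
41..48  seq  (7B, 1-aligned)
48..49  src  (1B, 1-aligned)
49..56  -- tail padding (7B)
sizeof = 56, alignof = 8
array of 25: 25 × 56 = 1400

1400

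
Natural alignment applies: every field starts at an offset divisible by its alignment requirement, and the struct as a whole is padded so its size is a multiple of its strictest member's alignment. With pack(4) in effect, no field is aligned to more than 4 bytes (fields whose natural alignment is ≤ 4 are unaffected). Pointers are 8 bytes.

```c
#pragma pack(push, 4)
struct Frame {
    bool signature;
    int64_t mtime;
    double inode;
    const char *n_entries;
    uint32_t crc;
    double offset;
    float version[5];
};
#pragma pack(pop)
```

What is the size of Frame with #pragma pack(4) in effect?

60

0..1  signature  (1B, 1-aligned)
1..4  -- padding (3B)
4..12  mtime  (8B, 4-aligned)
12..20  inode  (8B, 4-aligned)
20..28  n_entries  (8B, 4-aligned)
28..32  crc  (4B, 4-aligned)
32..40  offset  (8B, 4-aligned)
40..60  version  (20B, 4-aligned)
sizeof = 60, alignof = 4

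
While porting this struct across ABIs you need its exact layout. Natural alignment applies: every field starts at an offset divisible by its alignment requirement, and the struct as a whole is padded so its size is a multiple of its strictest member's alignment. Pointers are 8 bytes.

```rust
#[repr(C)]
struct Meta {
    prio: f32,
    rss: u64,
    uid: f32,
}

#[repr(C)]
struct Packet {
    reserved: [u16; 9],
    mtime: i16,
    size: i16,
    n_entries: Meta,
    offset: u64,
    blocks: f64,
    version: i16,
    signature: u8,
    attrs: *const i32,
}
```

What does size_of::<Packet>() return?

80 bytes

Meta: 0..4  prio  (4B, 4-aligned); 4..8  -- padding (4B); 8..16  rss  (8B, 8-aligned); 16..20  uid  (4B, 4-aligned); 20..24  -- tail padding (4B); sizeof = 24, alignof = 8
0..18  reserved  (18B, 2-aligned)
18..20  mtime  (2B, 2-aligned)
20..22  size  (2B, 2-aligned)
22..24  -- padding (2B)
24..48  n_entries  (24B, 8-aligned)
48..56  offset  (8B, 8-aligned)
56..64  blocks  (8B, 8-aligned)
64..66  version  (2B, 2-aligned)
66..67  signature  (1B, 1-aligned)
67..72  -- padding (5B)
72..80  attrs  (8B, 8-aligned)
sizeof = 80, alignof = 8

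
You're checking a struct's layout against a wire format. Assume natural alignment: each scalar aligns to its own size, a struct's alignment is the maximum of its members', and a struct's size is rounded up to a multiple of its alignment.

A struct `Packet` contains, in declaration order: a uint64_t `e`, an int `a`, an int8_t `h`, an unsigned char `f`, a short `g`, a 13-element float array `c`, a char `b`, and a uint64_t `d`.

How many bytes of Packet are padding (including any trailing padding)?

@0: e [8B, align 8] → 8
@8: a [4B, align 4] → 12
@12: h [1B, align 1] → 13
@13: f [1B, align 1] → 14
@14: g [2B, align 2] → 16
@16: c [52B, align 4] → 68
@68: b [1B, align 1] → 69
+3 pad (align 8)
@72: d [8B, align 8] → 80
size 80, align 8
data bytes 77, size 80 → padding 3

3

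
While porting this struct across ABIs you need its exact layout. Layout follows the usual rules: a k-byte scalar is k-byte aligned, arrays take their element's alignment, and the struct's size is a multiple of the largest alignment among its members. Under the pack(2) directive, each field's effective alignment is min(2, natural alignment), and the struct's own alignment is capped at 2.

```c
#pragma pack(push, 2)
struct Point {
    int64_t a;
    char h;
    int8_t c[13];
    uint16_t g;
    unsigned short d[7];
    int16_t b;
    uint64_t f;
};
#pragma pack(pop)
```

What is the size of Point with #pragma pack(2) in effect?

a at 0 (size 8, align 2) → ends 8
h at 8 (size 1, align 1) → ends 9
c at 9 (size 13, align 1) → ends 22
g at 22 (size 2, align 2) → ends 24
d at 24 (size 14, align 2) → ends 38
b at 38 (size 2, align 2) → ends 40
f at 40 (size 8, align 2) → ends 48
total 48 bytes, alignment 2

48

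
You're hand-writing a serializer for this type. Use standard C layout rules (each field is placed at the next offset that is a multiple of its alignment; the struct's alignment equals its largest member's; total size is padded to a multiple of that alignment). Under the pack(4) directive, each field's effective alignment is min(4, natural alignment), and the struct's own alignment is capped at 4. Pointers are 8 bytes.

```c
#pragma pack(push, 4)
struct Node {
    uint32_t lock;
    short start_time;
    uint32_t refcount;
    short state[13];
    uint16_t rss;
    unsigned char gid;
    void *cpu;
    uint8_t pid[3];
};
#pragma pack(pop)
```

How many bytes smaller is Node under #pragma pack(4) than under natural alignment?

8

natural layout:
  0..4  lock  (4B, 4-aligned)
  4..6  start_time  (2B, 2-aligned)
  6..8  -- padding (2B)
  8..12  refcount  (4B, 4-aligned)
  12..38  state  (26B, 2-aligned)
  38..40  rss  (2B, 2-aligned)
  40..41  gid  (1B, 1-aligned)
  41..48  -- padding (7B)
  48..56  cpu  (8B, 8-aligned)
  56..59  pid  (3B, 1-aligned)
  59..64  -- tail padding (5B)
  sizeof = 64, alignof = 8
packed(4) layout:
  0..4  lock  (4B, 4-aligned)
  4..6  start_time  (2B, 2-aligned)
  6..8  -- padding (2B)
  8..12  refcount  (4B, 4-aligned)
  12..38  state  (26B, 2-aligned)
  38..40  rss  (2B, 2-aligned)
  40..41  gid  (1B, 1-aligned)
  41..44  -- padding (3B)
  44..52  cpu  (8B, 4-aligned)
  52..55  pid  (3B, 1-aligned)
  55..56  -- tail padding (1B)
  sizeof = 56, alignof = 4
64 − 56 = 8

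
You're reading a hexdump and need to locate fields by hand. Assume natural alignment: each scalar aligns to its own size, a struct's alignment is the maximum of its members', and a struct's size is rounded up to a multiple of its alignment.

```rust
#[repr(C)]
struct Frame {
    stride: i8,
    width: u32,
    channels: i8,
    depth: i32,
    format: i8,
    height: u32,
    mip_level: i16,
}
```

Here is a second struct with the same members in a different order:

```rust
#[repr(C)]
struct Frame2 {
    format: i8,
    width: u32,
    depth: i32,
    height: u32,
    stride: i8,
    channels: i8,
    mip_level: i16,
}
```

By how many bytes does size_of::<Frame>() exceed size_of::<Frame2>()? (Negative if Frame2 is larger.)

8

stride at 0 (size 1, align 1) → ends 1
pad 3 to align 4 for width
width at 4 (size 4, align 4) → ends 8
channels at 8 (size 1, align 1) → ends 9
pad 3 to align 4 for depth
depth at 12 (size 4, align 4) → ends 16
format at 16 (size 1, align 1) → ends 17
pad 3 to align 4 for height
height at 20 (size 4, align 4) → ends 24
mip_level at 24 (size 2, align 2) → ends 26
tail pad 2 to reach multiple of 4
total 28 bytes, alignment 4
— Frame2 —
format at 0 (size 1, align 1) → ends 1
pad 3 to align 4 for width
width at 4 (size 4, align 4) → ends 8
depth at 8 (size 4, align 4) → ends 12
height at 12 (size 4, align 4) → ends 16
stride at 16 (size 1, align 1) → ends 17
channels at 17 (size 1, align 1) → ends 18
mip_level at 18 (size 2, align 2) → ends 20
total 20 bytes, alignment 4
28 − 20 = 8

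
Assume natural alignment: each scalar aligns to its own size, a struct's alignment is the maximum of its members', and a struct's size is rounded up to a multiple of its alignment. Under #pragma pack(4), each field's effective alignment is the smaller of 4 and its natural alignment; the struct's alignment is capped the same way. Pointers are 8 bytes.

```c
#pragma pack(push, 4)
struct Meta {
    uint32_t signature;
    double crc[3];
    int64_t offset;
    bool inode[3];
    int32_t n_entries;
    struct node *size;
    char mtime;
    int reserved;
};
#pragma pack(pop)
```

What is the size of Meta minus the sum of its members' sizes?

4

0..4  signature  (4B, 4-aligned)
4..28  crc  (24B, 4-aligned)
28..36  offset  (8B, 4-aligned)
36..39  inode  (3B, 1-aligned)
39..40  -- padding (1B)
40..44  n_entries  (4B, 4-aligned)
44..52  size  (8B, 4-aligned)
52..53  mtime  (1B, 1-aligned)
53..56  -- padding (3B)
56..60  reserved  (4B, 4-aligned)
sizeof = 60, alignof = 4
data bytes 56, size 60 → padding 4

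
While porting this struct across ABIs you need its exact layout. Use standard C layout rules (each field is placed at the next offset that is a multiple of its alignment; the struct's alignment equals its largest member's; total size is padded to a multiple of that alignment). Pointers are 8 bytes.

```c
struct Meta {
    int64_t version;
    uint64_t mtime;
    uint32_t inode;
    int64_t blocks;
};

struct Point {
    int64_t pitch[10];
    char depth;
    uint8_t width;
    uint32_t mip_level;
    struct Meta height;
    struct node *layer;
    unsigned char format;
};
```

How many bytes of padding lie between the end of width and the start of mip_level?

2

Meta: version at 0 (size 8, align 8) → ends 8; mtime at 8 (size 8, align 8) → ends 16; inode at 16 (size 4, align 4) → ends 20; pad 4 to align 8 for blocks; blocks at 24 (size 8, align 8) → ends 32; total 32 bytes, alignment 8
pitch at 0 (size 80, align 8) → ends 80
depth at 80 (size 1, align 1) → ends 81
width at 81 (size 1, align 1) → ends 82
pad 2 to align 4 for mip_level
mip_level at 84 (size 4, align 4) → ends 88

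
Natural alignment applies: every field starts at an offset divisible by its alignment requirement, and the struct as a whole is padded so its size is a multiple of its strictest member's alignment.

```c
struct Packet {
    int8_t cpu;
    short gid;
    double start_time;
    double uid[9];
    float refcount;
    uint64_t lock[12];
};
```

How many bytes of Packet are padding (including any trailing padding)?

@0: cpu [1B, align 1] → 1
+1 pad (align 2)
@2: gid [2B, align 2] → 4
+4 pad (align 8)
@8: start_time [8B, align 8] → 16
@16: uid [72B, align 8] → 88
@88: refcount [4B, align 4] → 92
+4 pad (align 8)
@96: lock [96B, align 8] → 192
size 192, align 8
data bytes 183, size 192 → padding 9

9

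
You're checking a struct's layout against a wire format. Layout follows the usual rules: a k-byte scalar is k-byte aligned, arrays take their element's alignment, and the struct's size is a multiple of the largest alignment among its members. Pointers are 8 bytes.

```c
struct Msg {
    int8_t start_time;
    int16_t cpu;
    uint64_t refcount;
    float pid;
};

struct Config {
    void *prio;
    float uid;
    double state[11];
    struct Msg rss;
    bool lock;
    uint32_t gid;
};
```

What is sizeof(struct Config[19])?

Msg: start_time at 0 (size 1, align 1) → ends 1; pad 1 to align 2 for cpu; cpu at 2 (size 2, align 2) → ends 4; pad 4 to align 8 for refcount; refcount at 8 (size 8, align 8) → ends 16; pid at 16 (size 4, align 4) → ends 20; tail pad 4 to reach multiple of 8; total 24 bytes, alignment 8
prio at 0 (size 8, align 8) → ends 8
uid at 8 (size 4, align 4) → ends 12
pad 4 to align 8 for state
state at 16 (size 88, align 8) → ends 104
rss at 104 (size 24, align 8) → ends 128
lock at 128 (size 1, align 1) → ends 129
pad 3 to align 4 for gid
gid at 132 (size 4, align 4) → ends 136
total 136 bytes, alignment 8
array of 19: 19 × 136 = 2584

2584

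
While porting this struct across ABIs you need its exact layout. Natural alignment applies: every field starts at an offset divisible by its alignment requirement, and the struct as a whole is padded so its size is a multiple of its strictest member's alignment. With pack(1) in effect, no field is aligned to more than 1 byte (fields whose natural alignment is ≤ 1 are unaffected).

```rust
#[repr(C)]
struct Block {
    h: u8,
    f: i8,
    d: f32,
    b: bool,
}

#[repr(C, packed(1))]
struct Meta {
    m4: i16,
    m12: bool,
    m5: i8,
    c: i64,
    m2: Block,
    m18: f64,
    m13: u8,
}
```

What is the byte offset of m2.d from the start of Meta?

Block: h at 0 (size 1, align 1) → ends 1; f at 1 (size 1, align 1) → ends 2; pad 2 to align 4 for d; d at 4 (size 4, align 4) → ends 8; b at 8 (size 1, align 1) → ends 9; tail pad 3 to reach multiple of 4; total 12 bytes, alignment 4
m4 at 0 (size 2, align 1) → ends 2
m12 at 2 (size 1, align 1) → ends 3
m5 at 3 (size 1, align 1) → ends 4
c at 4 (size 8, align 1) → ends 12
m2 at 12 (size 12, align 1) → ends 24
within Block: d at 4
12 + 4 = 16

16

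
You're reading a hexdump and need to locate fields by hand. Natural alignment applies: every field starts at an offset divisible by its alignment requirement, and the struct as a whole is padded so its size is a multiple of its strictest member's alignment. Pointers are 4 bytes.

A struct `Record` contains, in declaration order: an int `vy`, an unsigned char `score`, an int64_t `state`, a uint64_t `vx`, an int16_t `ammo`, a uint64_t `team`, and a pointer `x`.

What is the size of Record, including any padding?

48 bytes

0..4  vy  (4B, 4-aligned)
4..5  score  (1B, 1-aligned)
5..8  -- padding (3B)
8..16  state  (8B, 8-aligned)
16..24  vx  (8B, 8-aligned)
24..26  ammo  (2B, 2-aligned)
26..32  -- padding (6B)
32..40  team  (8B, 8-aligned)
40..44  x  (4B, 4-aligned)
44..48  -- tail padding (4B)
sizeof = 48, alignof = 8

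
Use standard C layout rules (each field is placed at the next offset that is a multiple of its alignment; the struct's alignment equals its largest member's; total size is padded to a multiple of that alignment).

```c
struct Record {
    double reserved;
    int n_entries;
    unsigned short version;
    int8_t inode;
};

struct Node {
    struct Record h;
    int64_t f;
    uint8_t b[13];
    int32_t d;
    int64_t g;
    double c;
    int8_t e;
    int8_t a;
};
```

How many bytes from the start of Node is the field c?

Record: reserved at 0 (size 8, align 8) → ends 8; n_entries at 8 (size 4, align 4) → ends 12; version at 12 (size 2, align 2) → ends 14; inode at 14 (size 1, align 1) → ends 15; tail pad 1 to reach multiple of 8; total 16 bytes, alignment 8
h at 0 (size 16, align 8) → ends 16
f at 16 (size 8, align 8) → ends 24
b at 24 (size 13, align 1) → ends 37
pad 3 to align 4 for d
d at 40 (size 4, align 4) → ends 44
pad 4 to align 8 for g
g at 48 (size 8, align 8) → ends 56
c at 56 (size 8, align 8) → ends 64

56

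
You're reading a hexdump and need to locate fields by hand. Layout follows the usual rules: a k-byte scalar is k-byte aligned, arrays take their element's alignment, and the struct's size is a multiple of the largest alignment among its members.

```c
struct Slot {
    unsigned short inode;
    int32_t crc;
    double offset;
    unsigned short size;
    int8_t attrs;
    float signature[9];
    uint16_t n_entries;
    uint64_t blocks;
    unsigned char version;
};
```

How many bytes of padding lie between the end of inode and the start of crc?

2

@0: inode [2B, align 2] → 2
+2 pad (align 4)
@4: crc [4B, align 4] → 8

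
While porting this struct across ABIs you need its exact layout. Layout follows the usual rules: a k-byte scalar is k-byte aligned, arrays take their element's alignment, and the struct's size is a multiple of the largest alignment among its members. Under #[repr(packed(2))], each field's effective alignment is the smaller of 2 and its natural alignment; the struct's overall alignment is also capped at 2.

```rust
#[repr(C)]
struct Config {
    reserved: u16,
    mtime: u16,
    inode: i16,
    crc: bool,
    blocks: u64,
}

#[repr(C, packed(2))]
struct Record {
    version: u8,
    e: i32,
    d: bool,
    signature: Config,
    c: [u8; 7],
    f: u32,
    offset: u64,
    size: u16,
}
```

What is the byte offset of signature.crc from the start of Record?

14

Config: reserved at 0 (size 2, align 2) → ends 2; mtime at 2 (size 2, align 2) → ends 4; inode at 4 (size 2, align 2) → ends 6; crc at 6 (size 1, align 1) → ends 7; pad 1 to align 8 for blocks; blocks at 8 (size 8, align 8) → ends 16; total 16 bytes, alignment 8
version at 0 (size 1, align 1) → ends 1
pad 1 to align 2 for e
e at 2 (size 4, align 2) → ends 6
d at 6 (size 1, align 1) → ends 7
pad 1 to align 2 for signature
signature at 8 (size 16, align 2) → ends 24
within Config: crc at 6
8 + 6 = 14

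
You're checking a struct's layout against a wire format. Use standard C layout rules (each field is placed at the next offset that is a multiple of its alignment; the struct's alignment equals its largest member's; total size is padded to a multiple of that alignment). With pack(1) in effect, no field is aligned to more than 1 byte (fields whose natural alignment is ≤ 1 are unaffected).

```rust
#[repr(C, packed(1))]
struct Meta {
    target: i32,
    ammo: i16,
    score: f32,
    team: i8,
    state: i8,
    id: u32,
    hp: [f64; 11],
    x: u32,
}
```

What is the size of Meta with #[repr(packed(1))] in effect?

@0: target [4B, align 1] → 4
@4: ammo [2B, align 1] → 6
@6: score [4B, align 1] → 10
@10: team [1B, align 1] → 11
@11: state [1B, align 1] → 12
@12: id [4B, align 1] → 16
@16: hp [88B, align 1] → 104
@104: x [4B, align 1] → 108
size 108, align 1

108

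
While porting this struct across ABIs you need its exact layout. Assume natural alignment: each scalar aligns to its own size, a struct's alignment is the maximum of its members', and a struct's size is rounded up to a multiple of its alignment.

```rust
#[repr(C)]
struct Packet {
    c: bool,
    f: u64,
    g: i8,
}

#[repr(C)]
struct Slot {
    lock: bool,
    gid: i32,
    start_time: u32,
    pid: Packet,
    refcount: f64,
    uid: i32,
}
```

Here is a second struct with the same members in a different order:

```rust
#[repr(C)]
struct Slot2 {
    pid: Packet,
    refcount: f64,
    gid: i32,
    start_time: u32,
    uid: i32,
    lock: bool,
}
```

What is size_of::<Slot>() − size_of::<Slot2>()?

8

Packet: 0..1  c  (1B, 1-aligned); 1..8  -- padding (7B); 8..16  f  (8B, 8-aligned); 16..17  g  (1B, 1-aligned); 17..24  -- tail padding (7B); sizeof = 24, alignof = 8
0..1  lock  (1B, 1-aligned)
1..4  -- padding (3B)
4..8  gid  (4B, 4-aligned)
8..12  start_time  (4B, 4-aligned)
12..16  -- padding (4B)
16..40  pid  (24B, 8-aligned)
40..48  refcount  (8B, 8-aligned)
48..52  uid  (4B, 4-aligned)
52..56  -- tail padding (4B)
sizeof = 56, alignof = 8
— Slot2 —
0..24  pid  (24B, 8-aligned)
24..32  refcount  (8B, 8-aligned)
32..36  gid  (4B, 4-aligned)
36..40  start_time  (4B, 4-aligned)
40..44  uid  (4B, 4-aligned)
44..45  lock  (1B, 1-aligned)
45..48  -- tail padding (3B)
sizeof = 48, alignof = 8
56 − 48 = 8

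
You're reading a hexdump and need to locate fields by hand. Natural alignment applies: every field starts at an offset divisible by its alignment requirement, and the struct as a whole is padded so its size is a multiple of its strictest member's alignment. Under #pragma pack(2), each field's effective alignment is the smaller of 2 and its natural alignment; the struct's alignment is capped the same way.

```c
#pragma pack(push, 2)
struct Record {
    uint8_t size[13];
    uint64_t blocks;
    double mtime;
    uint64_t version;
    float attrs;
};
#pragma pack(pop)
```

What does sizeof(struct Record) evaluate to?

0..13  size  (13B, 1-aligned)
13..14  -- padding (1B)
14..22  blocks  (8B, 2-aligned)
22..30  mtime  (8B, 2-aligned)
30..38  version  (8B, 2-aligned)
38..42  attrs  (4B, 2-aligned)
sizeof = 42, alignof = 2

42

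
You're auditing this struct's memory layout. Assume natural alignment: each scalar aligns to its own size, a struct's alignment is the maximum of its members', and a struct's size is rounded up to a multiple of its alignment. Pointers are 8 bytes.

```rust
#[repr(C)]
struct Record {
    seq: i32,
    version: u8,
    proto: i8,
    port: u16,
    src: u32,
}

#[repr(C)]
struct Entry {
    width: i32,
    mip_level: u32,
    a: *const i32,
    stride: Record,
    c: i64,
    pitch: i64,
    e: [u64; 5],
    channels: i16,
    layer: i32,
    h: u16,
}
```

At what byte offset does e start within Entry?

48

Record: seq at 0 (size 4, align 4) → ends 4; version at 4 (size 1, align 1) → ends 5; proto at 5 (size 1, align 1) → ends 6; port at 6 (size 2, align 2) → ends 8; src at 8 (size 4, align 4) → ends 12; total 12 bytes, alignment 4
width at 0 (size 4, align 4) → ends 4
mip_level at 4 (size 4, align 4) → ends 8
a at 8 (size 8, align 8) → ends 16
stride at 16 (size 12, align 4) → ends 28
pad 4 to align 8 for c
c at 32 (size 8, align 8) → ends 40
pitch at 40 (size 8, align 8) → ends 48
e at 48 (size 40, align 8) → ends 88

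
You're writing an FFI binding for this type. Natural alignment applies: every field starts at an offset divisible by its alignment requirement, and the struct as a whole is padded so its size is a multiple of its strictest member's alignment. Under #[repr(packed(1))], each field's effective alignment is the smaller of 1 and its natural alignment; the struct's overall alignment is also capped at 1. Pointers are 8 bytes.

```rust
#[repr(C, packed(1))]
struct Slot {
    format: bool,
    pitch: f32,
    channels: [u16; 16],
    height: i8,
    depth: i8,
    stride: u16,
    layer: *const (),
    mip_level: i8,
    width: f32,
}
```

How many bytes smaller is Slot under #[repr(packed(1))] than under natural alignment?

natural layout:
  @0: format [1B, align 1] → 1
  +3 pad (align 4)
  @4: pitch [4B, align 4] → 8
  @8: channels [32B, align 2] → 40
  @40: height [1B, align 1] → 41
  @41: depth [1B, align 1] → 42
  @42: stride [2B, align 2] → 44
  +4 pad (align 8)
  @48: layer [8B, align 8] → 56
  @56: mip_level [1B, align 1] → 57
  +3 pad (align 4)
  @60: width [4B, align 4] → 64
  size 64, align 8
packed(1) layout:
  @0: format [1B, align 1] → 1
  @1: pitch [4B, align 1] → 5
  @5: channels [32B, align 1] → 37
  @37: height [1B, align 1] → 38
  @38: depth [1B, align 1] → 39
  @39: stride [2B, align 1] → 41
  @41: layer [8B, align 1] → 49
  @49: mip_level [1B, align 1] → 50
  @50: width [4B, align 1] → 54
  size 54, align 1
64 − 54 = 10

10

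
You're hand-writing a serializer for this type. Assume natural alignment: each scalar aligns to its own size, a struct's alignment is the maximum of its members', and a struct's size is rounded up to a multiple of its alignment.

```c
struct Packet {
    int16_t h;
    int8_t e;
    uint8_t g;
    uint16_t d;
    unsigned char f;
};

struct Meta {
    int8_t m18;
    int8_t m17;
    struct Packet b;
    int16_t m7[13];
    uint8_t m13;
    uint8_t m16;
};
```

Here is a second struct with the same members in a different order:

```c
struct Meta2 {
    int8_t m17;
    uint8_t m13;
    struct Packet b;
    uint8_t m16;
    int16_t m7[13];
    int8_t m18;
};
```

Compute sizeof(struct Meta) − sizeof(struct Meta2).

Packet: 0..2  h  (2B, 2-aligned); 2..3  e  (1B, 1-aligned); 3..4  g  (1B, 1-aligned); 4..6  d  (2B, 2-aligned); 6..7  f  (1B, 1-aligned); 7..8  -- tail padding (1B); sizeof = 8, alignof = 2
0..1  m18  (1B, 1-aligned)
1..2  m17  (1B, 1-aligned)
2..10  b  (8B, 2-aligned)
10..36  m7  (26B, 2-aligned)
36..37  m13  (1B, 1-aligned)
37..38  m16  (1B, 1-aligned)
sizeof = 38, alignof = 2
— Meta2 —
0..1  m17  (1B, 1-aligned)
1..2  m13  (1B, 1-aligned)
2..10  b  (8B, 2-aligned)
10..11  m16  (1B, 1-aligned)
11..12  -- padding (1B)
12..38  m7  (26B, 2-aligned)
38..39  m18  (1B, 1-aligned)
39..40  -- tail padding (1B)
sizeof = 40, alignof = 2
38 − 40 = -2

-2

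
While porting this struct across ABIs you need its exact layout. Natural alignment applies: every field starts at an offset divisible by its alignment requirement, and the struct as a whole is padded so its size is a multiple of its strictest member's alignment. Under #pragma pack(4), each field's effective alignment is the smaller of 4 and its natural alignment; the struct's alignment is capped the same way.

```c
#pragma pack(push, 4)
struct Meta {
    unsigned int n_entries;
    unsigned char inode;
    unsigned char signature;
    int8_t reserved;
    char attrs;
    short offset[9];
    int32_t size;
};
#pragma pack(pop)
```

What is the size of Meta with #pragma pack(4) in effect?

32

n_entries at 0 (size 4, align 4) → ends 4
inode at 4 (size 1, align 1) → ends 5
signature at 5 (size 1, align 1) → ends 6
reserved at 6 (size 1, align 1) → ends 7
attrs at 7 (size 1, align 1) → ends 8
offset at 8 (size 18, align 2) → ends 26
pad 2 to align 4 for size
size at 28 (size 4, align 4) → ends 32
total 32 bytes, alignment 4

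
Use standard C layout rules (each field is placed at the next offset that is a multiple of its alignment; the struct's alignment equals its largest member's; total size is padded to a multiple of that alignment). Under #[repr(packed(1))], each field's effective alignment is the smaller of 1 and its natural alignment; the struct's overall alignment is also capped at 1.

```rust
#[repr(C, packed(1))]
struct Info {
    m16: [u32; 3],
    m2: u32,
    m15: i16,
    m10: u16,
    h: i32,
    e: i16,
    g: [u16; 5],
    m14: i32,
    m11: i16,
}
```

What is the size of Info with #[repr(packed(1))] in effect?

m16 at 0 (size 12, align 1) → ends 12
m2 at 12 (size 4, align 1) → ends 16
m15 at 16 (size 2, align 1) → ends 18
m10 at 18 (size 2, align 1) → ends 20
h at 20 (size 4, align 1) → ends 24
e at 24 (size 2, align 1) → ends 26
g at 26 (size 10, align 1) → ends 36
m14 at 36 (size 4, align 1) → ends 40
m11 at 40 (size 2, align 1) → ends 42
total 42 bytes, alignment 1

42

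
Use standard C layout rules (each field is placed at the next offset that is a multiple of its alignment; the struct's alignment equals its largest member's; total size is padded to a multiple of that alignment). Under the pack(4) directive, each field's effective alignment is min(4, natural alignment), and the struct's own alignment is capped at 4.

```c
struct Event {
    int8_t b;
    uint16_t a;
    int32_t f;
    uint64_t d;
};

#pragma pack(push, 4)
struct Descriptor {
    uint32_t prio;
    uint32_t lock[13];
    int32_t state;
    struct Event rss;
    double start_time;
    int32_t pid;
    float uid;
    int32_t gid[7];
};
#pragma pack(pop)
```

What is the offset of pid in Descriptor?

Event: 0..1  b  (1B, 1-aligned); 1..2  -- padding (1B); 2..4  a  (2B, 2-aligned); 4..8  f  (4B, 4-aligned); 8..16  d  (8B, 8-aligned); sizeof = 16, alignof = 8
0..4  prio  (4B, 4-aligned)
4..56  lock  (52B, 4-aligned)
56..60  state  (4B, 4-aligned)
60..76  rss  (16B, 4-aligned)
76..84  start_time  (8B, 4-aligned)
84..88  pid  (4B, 4-aligned)

84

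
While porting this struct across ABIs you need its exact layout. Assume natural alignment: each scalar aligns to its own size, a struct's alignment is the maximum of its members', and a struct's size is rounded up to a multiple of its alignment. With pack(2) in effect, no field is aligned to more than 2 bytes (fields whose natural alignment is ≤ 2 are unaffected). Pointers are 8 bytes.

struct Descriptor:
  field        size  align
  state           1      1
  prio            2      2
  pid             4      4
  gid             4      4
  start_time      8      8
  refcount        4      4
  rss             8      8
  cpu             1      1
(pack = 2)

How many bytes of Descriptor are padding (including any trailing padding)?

2

@0: state [1B, align 1] → 1
+1 pad (align 2)
@2: prio [2B, align 2] → 4
@4: pid [4B, align 2] → 8
@8: gid [4B, align 2] → 12
@12: start_time [8B, align 2] → 20
@20: refcount [4B, align 2] → 24
@24: rss [8B, align 2] → 32
@32: cpu [1B, align 1] → 33
+1 tail pad (align 2)
size 34, align 2
data bytes 32, size 34 → padding 2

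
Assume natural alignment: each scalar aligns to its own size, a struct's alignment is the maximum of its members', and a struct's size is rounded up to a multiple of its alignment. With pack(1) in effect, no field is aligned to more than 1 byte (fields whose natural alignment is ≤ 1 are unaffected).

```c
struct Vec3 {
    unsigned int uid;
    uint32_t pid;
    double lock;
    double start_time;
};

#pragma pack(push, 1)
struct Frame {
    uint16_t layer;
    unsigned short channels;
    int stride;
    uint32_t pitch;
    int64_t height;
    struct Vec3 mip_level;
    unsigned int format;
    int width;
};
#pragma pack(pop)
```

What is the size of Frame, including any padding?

Vec3: 0..4  uid  (4B, 4-aligned); 4..8  pid  (4B, 4-aligned); 8..16  lock  (8B, 8-aligned); 16..24  start_time  (8B, 8-aligned); sizeof = 24, alignof = 8
0..2  layer  (2B, 1-aligned)
2..4  channels  (2B, 1-aligned)
4..8  stride  (4B, 1-aligned)
8..12  pitch  (4B, 1-aligned)
12..20  height  (8B, 1-aligned)
20..44  mip_level  (24B, 1-aligned)
44..48  format  (4B, 1-aligned)
48..52  width  (4B, 1-aligned)
sizeof = 52, alignof = 1

52 bytes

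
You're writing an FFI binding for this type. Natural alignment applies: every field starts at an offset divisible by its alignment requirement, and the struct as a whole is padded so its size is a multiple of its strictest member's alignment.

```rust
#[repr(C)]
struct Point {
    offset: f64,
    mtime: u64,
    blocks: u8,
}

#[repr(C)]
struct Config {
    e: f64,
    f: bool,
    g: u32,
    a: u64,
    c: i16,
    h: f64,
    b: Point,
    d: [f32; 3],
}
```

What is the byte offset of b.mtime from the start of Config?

Point: @0: offset [8B, align 8] → 8; @8: mtime [8B, align 8] → 16; @16: blocks [1B, align 1] → 17; +7 tail pad (align 8); size 24, align 8
@0: e [8B, align 8] → 8
@8: f [1B, align 1] → 9
+3 pad (align 4)
@12: g [4B, align 4] → 16
@16: a [8B, align 8] → 24
@24: c [2B, align 2] → 26
+6 pad (align 8)
@32: h [8B, align 8] → 40
@40: b [24B, align 8] → 64
within Point: mtime at 8
40 + 8 = 48

48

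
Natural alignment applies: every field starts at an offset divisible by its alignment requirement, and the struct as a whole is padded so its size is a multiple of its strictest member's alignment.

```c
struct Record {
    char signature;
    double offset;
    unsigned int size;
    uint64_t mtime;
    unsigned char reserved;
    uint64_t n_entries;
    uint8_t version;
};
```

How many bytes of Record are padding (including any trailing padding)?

@0: signature [1B, align 1] → 1
+7 pad (align 8)
@8: offset [8B, align 8] → 16
@16: size [4B, align 4] → 20
+4 pad (align 8)
@24: mtime [8B, align 8] → 32
@32: reserved [1B, align 1] → 33
+7 pad (align 8)
@40: n_entries [8B, align 8] → 48
@48: version [1B, align 1] → 49
+7 tail pad (align 8)
size 56, align 8
data bytes 31, size 56 → padding 25

25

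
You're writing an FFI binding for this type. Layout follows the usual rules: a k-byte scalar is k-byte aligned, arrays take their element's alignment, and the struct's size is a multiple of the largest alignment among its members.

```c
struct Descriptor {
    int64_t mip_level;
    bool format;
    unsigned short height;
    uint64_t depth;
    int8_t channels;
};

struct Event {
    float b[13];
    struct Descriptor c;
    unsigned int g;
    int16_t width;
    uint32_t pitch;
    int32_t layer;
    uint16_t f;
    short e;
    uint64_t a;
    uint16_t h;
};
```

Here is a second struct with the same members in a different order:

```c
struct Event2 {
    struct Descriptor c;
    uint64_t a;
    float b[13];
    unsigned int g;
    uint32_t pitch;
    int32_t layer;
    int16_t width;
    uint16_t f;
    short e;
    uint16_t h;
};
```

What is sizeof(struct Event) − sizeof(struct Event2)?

Descriptor: mip_level at 0 (size 8, align 8) → ends 8; format at 8 (size 1, align 1) → ends 9; pad 1 to align 2 for height; height at 10 (size 2, align 2) → ends 12; pad 4 to align 8 for depth; depth at 16 (size 8, align 8) → ends 24; channels at 24 (size 1, align 1) → ends 25; tail pad 7 to reach multiple of 8; total 32 bytes, alignment 8
b at 0 (size 52, align 4) → ends 52
pad 4 to align 8 for c
c at 56 (size 32, align 8) → ends 88
g at 88 (size 4, align 4) → ends 92
width at 92 (size 2, align 2) → ends 94
pad 2 to align 4 for pitch
pitch at 96 (size 4, align 4) → ends 100
layer at 100 (size 4, align 4) → ends 104
f at 104 (size 2, align 2) → ends 106
e at 106 (size 2, align 2) → ends 108
pad 4 to align 8 for a
a at 112 (size 8, align 8) → ends 120
h at 120 (size 2, align 2) → ends 122
tail pad 6 to reach multiple of 8
total 128 bytes, alignment 8
— Event2 —
c at 0 (size 32, align 8) → ends 32
a at 32 (size 8, align 8) → ends 40
b at 40 (size 52, align 4) → ends 92
g at 92 (size 4, align 4) → ends 96
pitch at 96 (size 4, align 4) → ends 100
layer at 100 (size 4, align 4) → ends 104
width at 104 (size 2, align 2) → ends 106
f at 106 (size 2, align 2) → ends 108
e at 108 (size 2, align 2) → ends 110
h at 110 (size 2, align 2) → ends 112
total 112 bytes, alignment 8
128 − 112 = 16

16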